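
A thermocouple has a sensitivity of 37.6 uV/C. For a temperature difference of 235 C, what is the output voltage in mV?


The thermocouple output V = sensitivity * dT.
V = 37.6 uV/C * 235 C
V = 8836.0 uV
V = 8.836 mV

8.836 mV


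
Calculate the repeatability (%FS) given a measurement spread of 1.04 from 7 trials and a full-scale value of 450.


Repeatability = (spread / full scale) * 100%.
R = (1.04 / 450) * 100
R = 0.231 %FS

0.231 %FS


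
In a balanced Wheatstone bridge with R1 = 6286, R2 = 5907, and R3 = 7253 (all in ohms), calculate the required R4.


At balance: R1*R4 = R2*R3, so R4 = R2*R3/R1.
R4 = 5907 * 7253 / 6286
R4 = 42843471 / 6286
R4 = 6815.7 ohm

6815.7 ohm


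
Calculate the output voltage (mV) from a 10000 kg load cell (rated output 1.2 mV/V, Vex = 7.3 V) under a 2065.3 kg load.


Vout = rated_output * Vex * (load / capacity).
Vout = 1.2 * 7.3 * (2065.3 / 10000)
Vout = 1.2 * 7.3 * 0.20653
Vout = 1.809 mV

1.809 mV


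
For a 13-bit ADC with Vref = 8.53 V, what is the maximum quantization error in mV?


The maximum quantization error is +/- LSB/2.
LSB = Vref / 2^n = 8.53 / 8192 = 0.00104126 V
Max error = LSB / 2 = 0.00104126 / 2 = 0.00052063 V
Max error = 0.5206 mV

0.5206 mV


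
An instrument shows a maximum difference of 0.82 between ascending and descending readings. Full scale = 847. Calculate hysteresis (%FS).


Hysteresis = (max difference / full scale) * 100%.
H = (0.82 / 847) * 100
H = 0.097 %FS

0.097 %FS


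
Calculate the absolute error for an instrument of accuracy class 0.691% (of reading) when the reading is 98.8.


Absolute error = (accuracy% / 100) * reading.
Error = (0.691 / 100) * 98.8
Error = 0.00691 * 98.8
Error = 0.6827

0.6827


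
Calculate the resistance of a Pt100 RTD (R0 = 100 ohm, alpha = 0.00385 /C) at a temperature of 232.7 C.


The RTD equation: Rt = R0 * (1 + alpha * T).
Rt = 100 * (1 + 0.00385 * 232.7)
Rt = 100 * (1 + 0.895895)
Rt = 100 * 1.895895
Rt = 189.589 ohm

189.589 ohm


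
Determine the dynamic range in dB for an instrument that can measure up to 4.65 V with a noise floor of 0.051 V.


Dynamic range = 20 * log10(Vmax / Vnoise).
DR = 20 * log10(4.65 / 0.051)
DR = 20 * log10(91.18)
DR = 39.2 dB

39.2 dB


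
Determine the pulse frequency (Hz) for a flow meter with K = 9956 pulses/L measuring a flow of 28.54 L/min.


Frequency = K * Q / 60 (converting L/min to L/s).
f = 9956 * 28.54 / 60
f = 284144.24 / 60
f = 4735.74 Hz

4735.74 Hz


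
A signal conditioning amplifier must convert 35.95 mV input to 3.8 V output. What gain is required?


Gain = Vout / Vin (converting to same units).
G = 3.8 V / 35.95 mV
G = 3800.0 mV / 35.95 mV
G = 105.7

105.7


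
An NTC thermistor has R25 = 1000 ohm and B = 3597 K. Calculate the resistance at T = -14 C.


NTC thermistor equation: Rt = R25 * exp(B * (1/T - 1/T25)).
T in Kelvin: 259.15 K, T25 = 298.15 K
1/T - 1/T25 = 1/259.15 - 1/298.15 = 0.00050475
B * (1/T - 1/T25) = 3597 * 0.00050475 = 1.8156
Rt = 1000 * exp(1.8156) = 6144.7 ohm

6144.7 ohm


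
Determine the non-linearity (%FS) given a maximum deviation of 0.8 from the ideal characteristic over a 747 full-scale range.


Linearity error = (max deviation / full scale) * 100%.
Linearity = (0.8 / 747) * 100
Linearity = 0.107 %FS

0.107 %FS


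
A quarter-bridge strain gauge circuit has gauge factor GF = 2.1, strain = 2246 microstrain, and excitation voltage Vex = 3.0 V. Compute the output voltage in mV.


Quarter bridge output: Vout = (GF * epsilon * Vex) / 4.
Vout = (2.1 * 2246e-6 * 3.0) / 4
Vout = 0.0141498 / 4 V
Vout = 0.00353745 V = 3.5375 mV

3.5375 mV


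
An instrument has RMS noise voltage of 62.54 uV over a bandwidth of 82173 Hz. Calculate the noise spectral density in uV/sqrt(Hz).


Noise spectral density = Vrms / sqrt(BW).
NSD = 62.54 / sqrt(82173)
NSD = 62.54 / 286.6583
NSD = 0.2182 uV/sqrt(Hz)

0.2182 uV/sqrt(Hz)


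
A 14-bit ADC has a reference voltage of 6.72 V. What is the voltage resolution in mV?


The resolution (LSB) of an ADC is Vref / 2^n.
LSB = 6.72 / 2^14
LSB = 6.72 / 16384
LSB = 0.00041016 V = 0.41015625 mV

0.41015625 mV


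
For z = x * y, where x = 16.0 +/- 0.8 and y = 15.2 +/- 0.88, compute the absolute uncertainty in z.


For a product z = x*y, the relative uncertainty is:
uz/z = sqrt((ux/x)^2 + (uy/y)^2)
Relative uncertainties: ux/x = 0.8/16.0 = 0.05
uy/y = 0.88/15.2 = 0.057895
z = 16.0 * 15.2 = 243.2
uz = 243.2 * sqrt(0.05^2 + 0.057895^2) = 18.604

18.604


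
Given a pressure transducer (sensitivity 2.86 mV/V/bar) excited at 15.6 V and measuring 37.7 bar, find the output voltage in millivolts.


Output = sensitivity * Vex * P.
Vout = 2.86 * 15.6 * 37.7
Vout = 44.616 * 37.7
Vout = 1682.02 mV

1682.02 mV


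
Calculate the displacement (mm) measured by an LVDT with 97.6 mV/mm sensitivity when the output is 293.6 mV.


Displacement = Vout / sensitivity.
d = 293.6 / 97.6
d = 3.008 mm

3.008 mm


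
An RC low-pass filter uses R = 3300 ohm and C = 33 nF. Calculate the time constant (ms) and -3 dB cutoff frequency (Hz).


Time constant: tau = R * C.
tau = 3300 * 3.30e-08 = 0.0001089 s
tau = 0.1089 ms
Cutoff frequency: fc = 1 / (2*pi*R*C).
fc = 1 / (2*pi*0.0001089) = 1461.48 Hz

tau = 0.1089 ms, fc = 1461.48 Hz


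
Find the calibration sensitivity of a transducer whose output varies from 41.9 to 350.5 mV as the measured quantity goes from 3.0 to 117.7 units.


Sensitivity = (y2 - y1) / (x2 - x1).
S = (350.5 - 41.9) / (117.7 - 3.0)
S = 308.6 / 114.7
S = 2.6905 mV/unit

2.6905 mV/unit


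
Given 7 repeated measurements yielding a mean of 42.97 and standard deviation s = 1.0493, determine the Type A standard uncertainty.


The standard uncertainty for Type A evaluation is u = s / sqrt(n).
u = 1.0493 / sqrt(7)
u = 1.0493 / 2.6458
u = 0.3966

0.3966


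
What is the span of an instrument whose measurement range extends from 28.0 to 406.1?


Span = upper range - lower range.
Span = 406.1 - (28.0)
Span = 378.1

378.1


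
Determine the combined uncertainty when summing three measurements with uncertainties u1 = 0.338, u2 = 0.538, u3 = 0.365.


For a sum of independent quantities, uc = sqrt(u1^2 + u2^2 + u3^2).
uc = sqrt(0.338^2 + 0.538^2 + 0.365^2)
uc = sqrt(0.114244 + 0.289444 + 0.133225)
uc = 0.7327

0.7327


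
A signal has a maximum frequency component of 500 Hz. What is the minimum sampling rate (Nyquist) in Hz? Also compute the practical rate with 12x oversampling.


By Nyquist theorem, fs_min = 2 * fmax.
fs_min = 2 * 500 = 1000 Hz
Practical rate = 12 * fs_min = 12 * 1000 = 12000 Hz

fs_min = 1000 Hz, fs_practical = 12000 Hz


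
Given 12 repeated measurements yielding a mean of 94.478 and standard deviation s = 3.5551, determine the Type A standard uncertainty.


The standard uncertainty for Type A evaluation is u = s / sqrt(n).
u = 3.5551 / sqrt(12)
u = 3.5551 / 3.4641
u = 1.0263

1.0263


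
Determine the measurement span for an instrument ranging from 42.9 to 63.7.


Span = upper range - lower range.
Span = 63.7 - (42.9)
Span = 20.8

20.8


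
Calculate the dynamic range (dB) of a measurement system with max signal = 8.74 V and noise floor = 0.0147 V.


Dynamic range = 20 * log10(Vmax / Vnoise).
DR = 20 * log10(8.74 / 0.0147)
DR = 20 * log10(594.56)
DR = 55.48 dB

55.48 dB


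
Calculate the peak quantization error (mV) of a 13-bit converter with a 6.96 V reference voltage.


The maximum quantization error is +/- LSB/2.
LSB = Vref / 2^n = 6.96 / 8192 = 0.00084961 V
Max error = LSB / 2 = 0.00084961 / 2 = 0.0004248 V
Max error = 0.4248 mV

0.4248 mV


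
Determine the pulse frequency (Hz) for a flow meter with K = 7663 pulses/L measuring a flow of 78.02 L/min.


Frequency = K * Q / 60 (converting L/min to L/s).
f = 7663 * 78.02 / 60
f = 597867.26 / 60
f = 9964.45 Hz

9964.45 Hz


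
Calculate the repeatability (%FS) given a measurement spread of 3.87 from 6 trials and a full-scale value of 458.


Repeatability = (spread / full scale) * 100%.
R = (3.87 / 458) * 100
R = 0.845 %FS

0.845 %FS


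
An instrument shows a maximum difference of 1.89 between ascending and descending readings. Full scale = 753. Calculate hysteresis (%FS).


Hysteresis = (max difference / full scale) * 100%.
H = (1.89 / 753) * 100
H = 0.251 %FS

0.251 %FS


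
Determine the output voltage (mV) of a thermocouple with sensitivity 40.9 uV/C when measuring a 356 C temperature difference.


The thermocouple output V = sensitivity * dT.
V = 40.9 uV/C * 356 C
V = 14560.4 uV
V = 14.56 mV

14.56 mV


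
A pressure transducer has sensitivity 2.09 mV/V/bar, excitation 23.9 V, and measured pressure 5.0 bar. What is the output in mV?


Output = sensitivity * Vex * P.
Vout = 2.09 * 23.9 * 5.0
Vout = 49.951 * 5.0
Vout = 249.75 mV

249.75 mV


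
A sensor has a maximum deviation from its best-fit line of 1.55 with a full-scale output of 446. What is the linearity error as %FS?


Linearity error = (max deviation / full scale) * 100%.
Linearity = (1.55 / 446) * 100
Linearity = 0.348 %FS

0.348 %FS


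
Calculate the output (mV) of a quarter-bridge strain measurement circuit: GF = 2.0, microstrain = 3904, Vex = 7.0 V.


Quarter bridge output: Vout = (GF * epsilon * Vex) / 4.
Vout = (2.0 * 3904e-6 * 7.0) / 4
Vout = 0.054656 / 4 V
Vout = 0.013664 V = 13.664 mV

13.664 mV


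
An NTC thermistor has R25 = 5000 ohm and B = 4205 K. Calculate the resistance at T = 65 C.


NTC thermistor equation: Rt = R25 * exp(B * (1/T - 1/T25)).
T in Kelvin: 338.15 K, T25 = 298.15 K
1/T - 1/T25 = 1/338.15 - 1/298.15 = -0.00039675
B * (1/T - 1/T25) = 4205 * -0.00039675 = -1.6683
Rt = 5000 * exp(-1.6683) = 942.8 ohm

942.8 ohm


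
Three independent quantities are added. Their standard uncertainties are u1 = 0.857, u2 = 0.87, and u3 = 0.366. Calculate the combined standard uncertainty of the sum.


For a sum of independent quantities, uc = sqrt(u1^2 + u2^2 + u3^2).
uc = sqrt(0.857^2 + 0.87^2 + 0.366^2)
uc = sqrt(0.734449 + 0.7569 + 0.133956)
uc = 1.2749

1.2749


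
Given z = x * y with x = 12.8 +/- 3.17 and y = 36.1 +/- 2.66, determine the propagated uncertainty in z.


For a product z = x*y, the relative uncertainty is:
uz/z = sqrt((ux/x)^2 + (uy/y)^2)
Relative uncertainties: ux/x = 3.17/12.8 = 0.247656
uy/y = 2.66/36.1 = 0.073684
z = 12.8 * 36.1 = 462.1
uz = 462.1 * sqrt(0.247656^2 + 0.073684^2) = 119.395

119.395


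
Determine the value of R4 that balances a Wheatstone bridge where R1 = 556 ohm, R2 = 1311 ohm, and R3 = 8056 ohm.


At balance: R1*R4 = R2*R3, so R4 = R2*R3/R1.
R4 = 1311 * 8056 / 556
R4 = 10561416 / 556
R4 = 18995.35 ohm

18995.35 ohm


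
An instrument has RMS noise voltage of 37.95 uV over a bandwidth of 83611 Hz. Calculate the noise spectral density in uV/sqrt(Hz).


Noise spectral density = Vrms / sqrt(BW).
NSD = 37.95 / sqrt(83611)
NSD = 37.95 / 289.1557
NSD = 0.1312 uV/sqrt(Hz)

0.1312 uV/sqrt(Hz)


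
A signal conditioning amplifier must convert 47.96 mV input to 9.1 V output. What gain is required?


Gain = Vout / Vin (converting to same units).
G = 9.1 V / 47.96 mV
G = 9100.0 mV / 47.96 mV
G = 189.74

189.74


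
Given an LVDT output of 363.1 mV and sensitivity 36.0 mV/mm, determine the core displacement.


Displacement = Vout / sensitivity.
d = 363.1 / 36.0
d = 10.086 mm

10.086 mm


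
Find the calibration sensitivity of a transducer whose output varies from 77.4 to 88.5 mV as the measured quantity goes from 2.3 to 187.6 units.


Sensitivity = (y2 - y1) / (x2 - x1).
S = (88.5 - 77.4) / (187.6 - 2.3)
S = 11.1 / 185.3
S = 0.0599 mV/unit

0.0599 mV/unit


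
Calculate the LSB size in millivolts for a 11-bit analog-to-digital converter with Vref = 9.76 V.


The resolution (LSB) of an ADC is Vref / 2^n.
LSB = 9.76 / 2^11
LSB = 9.76 / 2048
LSB = 0.00476562 V = 4.765625 mV

4.765625 mV


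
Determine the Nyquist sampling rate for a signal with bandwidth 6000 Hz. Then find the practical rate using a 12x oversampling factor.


By Nyquist theorem, fs_min = 2 * fmax.
fs_min = 2 * 6000 = 12000 Hz
Practical rate = 12 * fs_min = 12 * 12000 = 144000 Hz

fs_min = 12000 Hz, fs_practical = 144000 Hz


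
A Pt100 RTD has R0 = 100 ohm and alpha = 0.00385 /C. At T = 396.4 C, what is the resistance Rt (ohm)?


The RTD equation: Rt = R0 * (1 + alpha * T).
Rt = 100 * (1 + 0.00385 * 396.4)
Rt = 100 * (1 + 1.52614)
Rt = 100 * 2.52614
Rt = 252.614 ohm

252.614 ohm


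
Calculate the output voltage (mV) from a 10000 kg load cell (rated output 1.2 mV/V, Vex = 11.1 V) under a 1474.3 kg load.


Vout = rated_output * Vex * (load / capacity).
Vout = 1.2 * 11.1 * (1474.3 / 10000)
Vout = 1.2 * 11.1 * 0.14743
Vout = 1.964 mV

1.964 mV


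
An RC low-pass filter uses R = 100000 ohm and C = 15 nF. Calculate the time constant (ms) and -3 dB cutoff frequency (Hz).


Time constant: tau = R * C.
tau = 100000 * 1.50e-08 = 0.0015 s
tau = 1.5 ms
Cutoff frequency: fc = 1 / (2*pi*R*C).
fc = 1 / (2*pi*0.0015) = 106.1 Hz

tau = 1.5 ms, fc = 106.1 Hz


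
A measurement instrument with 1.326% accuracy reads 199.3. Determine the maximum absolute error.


Absolute error = (accuracy% / 100) * reading.
Error = (1.326 / 100) * 199.3
Error = 0.01326 * 199.3
Error = 2.6427

2.6427


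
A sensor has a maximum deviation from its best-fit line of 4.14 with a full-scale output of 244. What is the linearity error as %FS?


Linearity error = (max deviation / full scale) * 100%.
Linearity = (4.14 / 244) * 100
Linearity = 1.697 %FS

1.697 %FS


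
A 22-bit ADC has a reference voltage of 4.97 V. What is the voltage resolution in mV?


The resolution (LSB) of an ADC is Vref / 2^n.
LSB = 4.97 / 2^22
LSB = 4.97 / 4194304
LSB = 1.18e-06 V = 0.00118494 mV

0.00118494 mV


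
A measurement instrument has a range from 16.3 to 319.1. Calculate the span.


Span = upper range - lower range.
Span = 319.1 - (16.3)
Span = 302.8

302.8


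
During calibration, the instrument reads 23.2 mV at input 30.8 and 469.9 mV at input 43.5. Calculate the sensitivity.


Sensitivity = (y2 - y1) / (x2 - x1).
S = (469.9 - 23.2) / (43.5 - 30.8)
S = 446.7 / 12.7
S = 35.1732 mV/unit

35.1732 mV/unit


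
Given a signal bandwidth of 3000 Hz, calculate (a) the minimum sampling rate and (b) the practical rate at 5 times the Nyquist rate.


By Nyquist theorem, fs_min = 2 * fmax.
fs_min = 2 * 3000 = 6000 Hz
Practical rate = 5 * fs_min = 5 * 6000 = 30000 Hz

fs_min = 6000 Hz, fs_practical = 30000 Hz


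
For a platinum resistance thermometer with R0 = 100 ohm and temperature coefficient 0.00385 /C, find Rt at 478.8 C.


The RTD equation: Rt = R0 * (1 + alpha * T).
Rt = 100 * (1 + 0.00385 * 478.8)
Rt = 100 * (1 + 1.84338)
Rt = 100 * 2.84338
Rt = 284.338 ohm

284.338 ohm


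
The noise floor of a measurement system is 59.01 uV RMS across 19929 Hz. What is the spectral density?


Noise spectral density = Vrms / sqrt(BW).
NSD = 59.01 / sqrt(19929)
NSD = 59.01 / 141.1701
NSD = 0.418 uV/sqrt(Hz)

0.418 uV/sqrt(Hz)


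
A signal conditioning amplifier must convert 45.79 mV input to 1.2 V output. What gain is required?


Gain = Vout / Vin (converting to same units).
G = 1.2 V / 45.79 mV
G = 1200.0 mV / 45.79 mV
G = 26.21

26.21


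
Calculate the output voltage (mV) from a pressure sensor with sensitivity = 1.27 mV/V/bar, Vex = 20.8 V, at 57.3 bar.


Output = sensitivity * Vex * P.
Vout = 1.27 * 20.8 * 57.3
Vout = 26.416 * 57.3
Vout = 1513.64 mV

1513.64 mV


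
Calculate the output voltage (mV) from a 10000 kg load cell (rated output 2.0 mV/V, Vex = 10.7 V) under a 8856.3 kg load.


Vout = rated_output * Vex * (load / capacity).
Vout = 2.0 * 10.7 * (8856.3 / 10000)
Vout = 2.0 * 10.7 * 0.88563
Vout = 18.952 mV

18.952 mV


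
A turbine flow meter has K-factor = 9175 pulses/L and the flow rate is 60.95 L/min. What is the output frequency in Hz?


Frequency = K * Q / 60 (converting L/min to L/s).
f = 9175 * 60.95 / 60
f = 559216.25 / 60
f = 9320.27 Hz

9320.27 Hz


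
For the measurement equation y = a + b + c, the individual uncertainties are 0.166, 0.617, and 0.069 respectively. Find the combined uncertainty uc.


For a sum of independent quantities, uc = sqrt(u1^2 + u2^2 + u3^2).
uc = sqrt(0.166^2 + 0.617^2 + 0.069^2)
uc = sqrt(0.027556 + 0.380689 + 0.004761)
uc = 0.6427

0.6427


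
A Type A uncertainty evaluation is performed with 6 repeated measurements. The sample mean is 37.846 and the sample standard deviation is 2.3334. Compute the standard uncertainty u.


The standard uncertainty for Type A evaluation is u = s / sqrt(n).
u = 2.3334 / sqrt(6)
u = 2.3334 / 2.4495
u = 0.9526

0.9526


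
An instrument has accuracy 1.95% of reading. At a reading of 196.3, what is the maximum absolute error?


Absolute error = (accuracy% / 100) * reading.
Error = (1.95 / 100) * 196.3
Error = 0.0195 * 196.3
Error = 3.8279

3.8279


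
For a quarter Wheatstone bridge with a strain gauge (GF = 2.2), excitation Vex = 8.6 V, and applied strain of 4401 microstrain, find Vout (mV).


Quarter bridge output: Vout = (GF * epsilon * Vex) / 4.
Vout = (2.2 * 4401e-6 * 8.6) / 4
Vout = 0.08326692 / 4 V
Vout = 0.02081673 V = 20.8167 mV

20.8167 mV


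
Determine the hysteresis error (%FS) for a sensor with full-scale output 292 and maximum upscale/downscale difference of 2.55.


Hysteresis = (max difference / full scale) * 100%.
H = (2.55 / 292) * 100
H = 0.873 %FS

0.873 %FS


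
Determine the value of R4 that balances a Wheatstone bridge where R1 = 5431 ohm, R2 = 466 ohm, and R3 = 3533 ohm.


At balance: R1*R4 = R2*R3, so R4 = R2*R3/R1.
R4 = 466 * 3533 / 5431
R4 = 1646378 / 5431
R4 = 303.14 ohm

303.14 ohm


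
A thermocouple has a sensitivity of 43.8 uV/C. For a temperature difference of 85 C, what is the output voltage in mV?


The thermocouple output V = sensitivity * dT.
V = 43.8 uV/C * 85 C
V = 3723.0 uV
V = 3.723 mV

3.723 mV


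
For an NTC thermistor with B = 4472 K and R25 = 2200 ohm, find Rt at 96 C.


NTC thermistor equation: Rt = R25 * exp(B * (1/T - 1/T25)).
T in Kelvin: 369.15 K, T25 = 298.15 K
1/T - 1/T25 = 1/369.15 - 1/298.15 = -0.00064509
B * (1/T - 1/T25) = 4472 * -0.00064509 = -2.8848
Rt = 2200 * exp(-2.8848) = 122.9 ohm

122.9 ohm


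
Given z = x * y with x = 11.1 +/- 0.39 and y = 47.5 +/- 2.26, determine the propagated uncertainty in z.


For a product z = x*y, the relative uncertainty is:
uz/z = sqrt((ux/x)^2 + (uy/y)^2)
Relative uncertainties: ux/x = 0.39/11.1 = 0.035135
uy/y = 2.26/47.5 = 0.047579
z = 11.1 * 47.5 = 527.2
uz = 527.2 * sqrt(0.035135^2 + 0.047579^2) = 31.185

31.185


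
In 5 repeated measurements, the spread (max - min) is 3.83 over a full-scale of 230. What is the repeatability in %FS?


Repeatability = (spread / full scale) * 100%.
R = (3.83 / 230) * 100
R = 1.665 %FS

1.665 %FS


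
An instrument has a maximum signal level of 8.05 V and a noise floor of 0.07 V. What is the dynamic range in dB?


Dynamic range = 20 * log10(Vmax / Vnoise).
DR = 20 * log10(8.05 / 0.07)
DR = 20 * log10(115.0)
DR = 41.21 dB

41.21 dB


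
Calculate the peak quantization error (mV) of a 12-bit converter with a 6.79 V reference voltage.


The maximum quantization error is +/- LSB/2.
LSB = Vref / 2^n = 6.79 / 4096 = 0.00165771 V
Max error = LSB / 2 = 0.00165771 / 2 = 0.00082886 V
Max error = 0.8289 mV

0.8289 mV


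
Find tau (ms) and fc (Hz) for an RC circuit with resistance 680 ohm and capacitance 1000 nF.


Time constant: tau = R * C.
tau = 680 * 1.00e-06 = 0.00068 s
tau = 0.68 ms
Cutoff frequency: fc = 1 / (2*pi*R*C).
fc = 1 / (2*pi*0.00068) = 234.05 Hz

tau = 0.68 ms, fc = 234.05 Hz


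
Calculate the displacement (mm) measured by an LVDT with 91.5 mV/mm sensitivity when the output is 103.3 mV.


Displacement = Vout / sensitivity.
d = 103.3 / 91.5
d = 1.129 mm

1.129 mm


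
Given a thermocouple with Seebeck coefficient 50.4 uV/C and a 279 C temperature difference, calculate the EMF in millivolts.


The thermocouple output V = sensitivity * dT.
V = 50.4 uV/C * 279 C
V = 14061.6 uV
V = 14.062 mV

14.062 mV


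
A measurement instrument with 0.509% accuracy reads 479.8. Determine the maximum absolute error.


Absolute error = (accuracy% / 100) * reading.
Error = (0.509 / 100) * 479.8
Error = 0.00509 * 479.8
Error = 2.4422

2.4422


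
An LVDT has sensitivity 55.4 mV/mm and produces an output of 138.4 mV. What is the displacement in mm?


Displacement = Vout / sensitivity.
d = 138.4 / 55.4
d = 2.498 mm

2.498 mm


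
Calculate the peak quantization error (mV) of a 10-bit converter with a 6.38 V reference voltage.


The maximum quantization error is +/- LSB/2.
LSB = Vref / 2^n = 6.38 / 1024 = 0.00623047 V
Max error = LSB / 2 = 0.00623047 / 2 = 0.00311523 V
Max error = 3.1152 mV

3.1152 mV


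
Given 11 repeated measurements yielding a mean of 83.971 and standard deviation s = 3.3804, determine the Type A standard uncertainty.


The standard uncertainty for Type A evaluation is u = s / sqrt(n).
u = 3.3804 / sqrt(11)
u = 3.3804 / 3.3166
u = 1.0192

1.0192


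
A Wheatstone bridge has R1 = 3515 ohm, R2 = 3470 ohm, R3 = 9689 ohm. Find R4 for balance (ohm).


At balance: R1*R4 = R2*R3, so R4 = R2*R3/R1.
R4 = 3470 * 9689 / 3515
R4 = 33620830 / 3515
R4 = 9564.96 ohm

9564.96 ohm


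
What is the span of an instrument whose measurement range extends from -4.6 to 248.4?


Span = upper range - lower range.
Span = 248.4 - (-4.6)
Span = 253.0

253.0


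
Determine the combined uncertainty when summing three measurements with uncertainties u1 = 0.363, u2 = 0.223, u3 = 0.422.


For a sum of independent quantities, uc = sqrt(u1^2 + u2^2 + u3^2).
uc = sqrt(0.363^2 + 0.223^2 + 0.422^2)
uc = sqrt(0.131769 + 0.049729 + 0.178084)
uc = 0.5997

0.5997


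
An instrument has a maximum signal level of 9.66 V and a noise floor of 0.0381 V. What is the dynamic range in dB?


Dynamic range = 20 * log10(Vmax / Vnoise).
DR = 20 * log10(9.66 / 0.0381)
DR = 20 * log10(253.54)
DR = 48.08 dB

48.08 dB


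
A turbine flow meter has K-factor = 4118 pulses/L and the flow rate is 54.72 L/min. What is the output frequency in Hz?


Frequency = K * Q / 60 (converting L/min to L/s).
f = 4118 * 54.72 / 60
f = 225336.96 / 60
f = 3755.62 Hz

3755.62 Hz


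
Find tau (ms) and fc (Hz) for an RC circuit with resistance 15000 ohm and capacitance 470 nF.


Time constant: tau = R * C.
tau = 15000 * 4.70e-07 = 0.00705 s
tau = 7.05 ms
Cutoff frequency: fc = 1 / (2*pi*R*C).
fc = 1 / (2*pi*0.00705) = 22.58 Hz

tau = 7.05 ms, fc = 22.58 Hz


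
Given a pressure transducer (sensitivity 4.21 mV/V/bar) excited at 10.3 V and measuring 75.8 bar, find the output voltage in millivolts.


Output = sensitivity * Vex * P.
Vout = 4.21 * 10.3 * 75.8
Vout = 43.363 * 75.8
Vout = 3286.92 mV

3286.92 mV


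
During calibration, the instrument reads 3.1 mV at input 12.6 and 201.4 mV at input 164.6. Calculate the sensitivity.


Sensitivity = (y2 - y1) / (x2 - x1).
S = (201.4 - 3.1) / (164.6 - 12.6)
S = 198.3 / 152.0
S = 1.3046 mV/unit

1.3046 mV/unit


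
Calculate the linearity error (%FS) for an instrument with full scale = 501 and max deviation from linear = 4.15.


Linearity error = (max deviation / full scale) * 100%.
Linearity = (4.15 / 501) * 100
Linearity = 0.828 %FS

0.828 %FS


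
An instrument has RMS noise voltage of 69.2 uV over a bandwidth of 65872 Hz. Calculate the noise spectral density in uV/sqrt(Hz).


Noise spectral density = Vrms / sqrt(BW).
NSD = 69.2 / sqrt(65872)
NSD = 69.2 / 256.6554
NSD = 0.2696 uV/sqrt(Hz)

0.2696 uV/sqrt(Hz)


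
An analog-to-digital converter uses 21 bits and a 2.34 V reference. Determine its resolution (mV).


The resolution (LSB) of an ADC is Vref / 2^n.
LSB = 2.34 / 2^21
LSB = 2.34 / 2097152
LSB = 1.12e-06 V = 0.0011158 mV

0.0011158 mV


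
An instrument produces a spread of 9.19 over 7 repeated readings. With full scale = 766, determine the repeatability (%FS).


Repeatability = (spread / full scale) * 100%.
R = (9.19 / 766) * 100
R = 1.2 %FS

1.2 %FS


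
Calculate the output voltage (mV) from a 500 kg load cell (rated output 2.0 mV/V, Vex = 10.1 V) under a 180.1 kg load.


Vout = rated_output * Vex * (load / capacity).
Vout = 2.0 * 10.1 * (180.1 / 500)
Vout = 2.0 * 10.1 * 0.3602
Vout = 7.276 mV

7.276 mV


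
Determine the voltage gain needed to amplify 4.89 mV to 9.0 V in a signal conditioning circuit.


Gain = Vout / Vin (converting to same units).
G = 9.0 V / 4.89 mV
G = 9000.0 mV / 4.89 mV
G = 1840.49

1840.49


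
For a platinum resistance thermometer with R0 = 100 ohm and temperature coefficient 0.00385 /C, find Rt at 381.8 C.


The RTD equation: Rt = R0 * (1 + alpha * T).
Rt = 100 * (1 + 0.00385 * 381.8)
Rt = 100 * (1 + 1.46993)
Rt = 100 * 2.46993
Rt = 246.993 ohm

246.993 ohm


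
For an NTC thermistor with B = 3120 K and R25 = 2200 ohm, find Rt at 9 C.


NTC thermistor equation: Rt = R25 * exp(B * (1/T - 1/T25)).
T in Kelvin: 282.15 K, T25 = 298.15 K
1/T - 1/T25 = 1/282.15 - 1/298.15 = 0.0001902
B * (1/T - 1/T25) = 3120 * 0.0001902 = 0.5934
Rt = 2200 * exp(0.5934) = 3982.4 ohm

3982.4 ohm


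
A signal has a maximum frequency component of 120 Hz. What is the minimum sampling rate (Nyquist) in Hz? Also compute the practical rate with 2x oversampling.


By Nyquist theorem, fs_min = 2 * fmax.
fs_min = 2 * 120 = 240 Hz
Practical rate = 2 * fs_min = 2 * 240 = 480 Hz

fs_min = 240 Hz, fs_practical = 480 Hz


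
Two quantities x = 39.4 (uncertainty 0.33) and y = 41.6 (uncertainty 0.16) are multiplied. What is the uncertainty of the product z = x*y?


For a product z = x*y, the relative uncertainty is:
uz/z = sqrt((ux/x)^2 + (uy/y)^2)
Relative uncertainties: ux/x = 0.33/39.4 = 0.008376
uy/y = 0.16/41.6 = 0.003846
z = 39.4 * 41.6 = 1639.0
uz = 1639.0 * sqrt(0.008376^2 + 0.003846^2) = 15.106

15.106


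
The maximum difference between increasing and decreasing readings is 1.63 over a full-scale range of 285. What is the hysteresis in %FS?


Hysteresis = (max difference / full scale) * 100%.
H = (1.63 / 285) * 100
H = 0.572 %FS

0.572 %FS


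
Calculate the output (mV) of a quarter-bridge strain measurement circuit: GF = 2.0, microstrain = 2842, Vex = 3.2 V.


Quarter bridge output: Vout = (GF * epsilon * Vex) / 4.
Vout = (2.0 * 2842e-6 * 3.2) / 4
Vout = 0.0181888 / 4 V
Vout = 0.0045472 V = 4.5472 mV

4.5472 mV


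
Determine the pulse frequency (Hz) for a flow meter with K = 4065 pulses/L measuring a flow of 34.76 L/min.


Frequency = K * Q / 60 (converting L/min to L/s).
f = 4065 * 34.76 / 60
f = 141299.4 / 60
f = 2354.99 Hz

2354.99 Hz


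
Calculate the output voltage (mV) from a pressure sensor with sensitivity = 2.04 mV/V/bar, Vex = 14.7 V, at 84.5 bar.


Output = sensitivity * Vex * P.
Vout = 2.04 * 14.7 * 84.5
Vout = 29.988 * 84.5
Vout = 2533.99 mV

2533.99 mV


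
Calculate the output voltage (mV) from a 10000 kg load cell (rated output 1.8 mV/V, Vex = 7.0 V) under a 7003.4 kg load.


Vout = rated_output * Vex * (load / capacity).
Vout = 1.8 * 7.0 * (7003.4 / 10000)
Vout = 1.8 * 7.0 * 0.70034
Vout = 8.824 mV

8.824 mV


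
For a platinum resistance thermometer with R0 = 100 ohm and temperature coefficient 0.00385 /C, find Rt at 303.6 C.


The RTD equation: Rt = R0 * (1 + alpha * T).
Rt = 100 * (1 + 0.00385 * 303.6)
Rt = 100 * (1 + 1.16886)
Rt = 100 * 2.16886
Rt = 216.886 ohm

216.886 ohm


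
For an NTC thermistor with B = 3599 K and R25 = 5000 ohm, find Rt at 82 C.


NTC thermistor equation: Rt = R25 * exp(B * (1/T - 1/T25)).
T in Kelvin: 355.15 K, T25 = 298.15 K
1/T - 1/T25 = 1/355.15 - 1/298.15 = -0.0005383
B * (1/T - 1/T25) = 3599 * -0.0005383 = -1.9374
Rt = 5000 * exp(-1.9374) = 720.4 ohm

720.4 ohm


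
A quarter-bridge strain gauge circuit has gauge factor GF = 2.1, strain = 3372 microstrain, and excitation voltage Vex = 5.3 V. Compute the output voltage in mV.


Quarter bridge output: Vout = (GF * epsilon * Vex) / 4.
Vout = (2.1 * 3372e-6 * 5.3) / 4
Vout = 0.03753036 / 4 V
Vout = 0.00938259 V = 9.3826 mV

9.3826 mV


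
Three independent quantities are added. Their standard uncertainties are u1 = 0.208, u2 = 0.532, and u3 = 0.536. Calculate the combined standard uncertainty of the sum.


For a sum of independent quantities, uc = sqrt(u1^2 + u2^2 + u3^2).
uc = sqrt(0.208^2 + 0.532^2 + 0.536^2)
uc = sqrt(0.043264 + 0.283024 + 0.287296)
uc = 0.7833

0.7833


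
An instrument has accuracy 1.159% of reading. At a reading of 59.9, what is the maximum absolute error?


Absolute error = (accuracy% / 100) * reading.
Error = (1.159 / 100) * 59.9
Error = 0.01159 * 59.9
Error = 0.6942

0.6942


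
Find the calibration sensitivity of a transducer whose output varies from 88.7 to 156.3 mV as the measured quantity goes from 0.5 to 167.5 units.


Sensitivity = (y2 - y1) / (x2 - x1).
S = (156.3 - 88.7) / (167.5 - 0.5)
S = 67.6 / 167.0
S = 0.4048 mV/unit

0.4048 mV/unit


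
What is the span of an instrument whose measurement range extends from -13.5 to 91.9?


Span = upper range - lower range.
Span = 91.9 - (-13.5)
Span = 105.4

105.4


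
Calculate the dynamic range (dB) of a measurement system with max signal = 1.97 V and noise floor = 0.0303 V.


Dynamic range = 20 * log10(Vmax / Vnoise).
DR = 20 * log10(1.97 / 0.0303)
DR = 20 * log10(65.02)
DR = 36.26 dB

36.26 dB


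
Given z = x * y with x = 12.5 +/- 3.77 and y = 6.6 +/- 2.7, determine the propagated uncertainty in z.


For a product z = x*y, the relative uncertainty is:
uz/z = sqrt((ux/x)^2 + (uy/y)^2)
Relative uncertainties: ux/x = 3.77/12.5 = 0.3016
uy/y = 2.7/6.6 = 0.409091
z = 12.5 * 6.6 = 82.5
uz = 82.5 * sqrt(0.3016^2 + 0.409091^2) = 41.931

41.931


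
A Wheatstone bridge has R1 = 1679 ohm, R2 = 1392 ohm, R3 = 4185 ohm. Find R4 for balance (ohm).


At balance: R1*R4 = R2*R3, so R4 = R2*R3/R1.
R4 = 1392 * 4185 / 1679
R4 = 5825520 / 1679
R4 = 3469.64 ohm

3469.64 ohm


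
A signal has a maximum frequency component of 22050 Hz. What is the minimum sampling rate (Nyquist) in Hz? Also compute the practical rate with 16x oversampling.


By Nyquist theorem, fs_min = 2 * fmax.
fs_min = 2 * 22050 = 44100 Hz
Practical rate = 16 * fs_min = 16 * 44100 = 705600 Hz

fs_min = 44100 Hz, fs_practical = 705600 Hz


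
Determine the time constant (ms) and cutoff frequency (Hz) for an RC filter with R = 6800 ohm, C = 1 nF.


Time constant: tau = R * C.
tau = 6800 * 1.00e-09 = 6.8e-06 s
tau = 0.0068 ms
Cutoff frequency: fc = 1 / (2*pi*R*C).
fc = 1 / (2*pi*6.8e-06) = 23405.14 Hz

tau = 0.0068 ms, fc = 23405.14 Hz


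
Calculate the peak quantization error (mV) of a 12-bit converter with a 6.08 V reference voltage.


The maximum quantization error is +/- LSB/2.
LSB = Vref / 2^n = 6.08 / 4096 = 0.00148438 V
Max error = LSB / 2 = 0.00148438 / 2 = 0.00074219 V
Max error = 0.7422 mV

0.7422 mV


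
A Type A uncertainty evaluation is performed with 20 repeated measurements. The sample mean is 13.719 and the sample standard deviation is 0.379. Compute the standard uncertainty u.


The standard uncertainty for Type A evaluation is u = s / sqrt(n).
u = 0.379 / sqrt(20)
u = 0.379 / 4.4721
u = 0.0847

0.0847


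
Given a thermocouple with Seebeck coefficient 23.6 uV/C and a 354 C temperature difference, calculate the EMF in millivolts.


The thermocouple output V = sensitivity * dT.
V = 23.6 uV/C * 354 C
V = 8354.4 uV
V = 8.354 mV

8.354 mV


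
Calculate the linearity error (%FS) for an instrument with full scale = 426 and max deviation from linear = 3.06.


Linearity error = (max deviation / full scale) * 100%.
Linearity = (3.06 / 426) * 100
Linearity = 0.718 %FS

0.718 %FS


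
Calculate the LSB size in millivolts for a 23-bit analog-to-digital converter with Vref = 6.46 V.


The resolution (LSB) of an ADC is Vref / 2^n.
LSB = 6.46 / 2^23
LSB = 6.46 / 8388608
LSB = 7.7e-07 V = 0.00077009 mV

0.00077009 mV


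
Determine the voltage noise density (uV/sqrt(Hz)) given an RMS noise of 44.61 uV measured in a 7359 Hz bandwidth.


Noise spectral density = Vrms / sqrt(BW).
NSD = 44.61 / sqrt(7359)
NSD = 44.61 / 85.7846
NSD = 0.52 uV/sqrt(Hz)

0.52 uV/sqrt(Hz)


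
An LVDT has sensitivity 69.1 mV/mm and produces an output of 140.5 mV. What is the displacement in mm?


Displacement = Vout / sensitivity.
d = 140.5 / 69.1
d = 2.033 mm

2.033 mm


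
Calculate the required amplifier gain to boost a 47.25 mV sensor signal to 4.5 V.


Gain = Vout / Vin (converting to same units).
G = 4.5 V / 47.25 mV
G = 4500.0 mV / 47.25 mV
G = 95.24

95.24


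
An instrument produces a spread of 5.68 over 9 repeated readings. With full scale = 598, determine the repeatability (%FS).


Repeatability = (spread / full scale) * 100%.
R = (5.68 / 598) * 100
R = 0.95 %FS

0.95 %FS


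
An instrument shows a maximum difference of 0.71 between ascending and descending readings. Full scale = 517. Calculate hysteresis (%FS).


Hysteresis = (max difference / full scale) * 100%.
H = (0.71 / 517) * 100
H = 0.137 %FS

0.137 %FS


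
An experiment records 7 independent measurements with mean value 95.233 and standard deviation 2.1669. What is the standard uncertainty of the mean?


The standard uncertainty for Type A evaluation is u = s / sqrt(n).
u = 2.1669 / sqrt(7)
u = 2.1669 / 2.6458
u = 0.819

0.819


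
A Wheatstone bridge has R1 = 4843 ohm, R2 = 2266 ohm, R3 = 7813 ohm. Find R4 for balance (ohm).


At balance: R1*R4 = R2*R3, so R4 = R2*R3/R1.
R4 = 2266 * 7813 / 4843
R4 = 17704258 / 4843
R4 = 3655.64 ohm

3655.64 ohm


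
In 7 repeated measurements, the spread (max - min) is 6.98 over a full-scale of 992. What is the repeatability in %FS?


Repeatability = (spread / full scale) * 100%.
R = (6.98 / 992) * 100
R = 0.704 %FS

0.704 %FS


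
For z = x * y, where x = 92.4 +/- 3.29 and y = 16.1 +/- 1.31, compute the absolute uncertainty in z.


For a product z = x*y, the relative uncertainty is:
uz/z = sqrt((ux/x)^2 + (uy/y)^2)
Relative uncertainties: ux/x = 3.29/92.4 = 0.035606
uy/y = 1.31/16.1 = 0.081366
z = 92.4 * 16.1 = 1487.6
uz = 1487.6 * sqrt(0.035606^2 + 0.081366^2) = 132.126

132.126


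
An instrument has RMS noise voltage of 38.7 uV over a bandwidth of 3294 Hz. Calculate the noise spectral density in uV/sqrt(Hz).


Noise spectral density = Vrms / sqrt(BW).
NSD = 38.7 / sqrt(3294)
NSD = 38.7 / 57.3934
NSD = 0.6743 uV/sqrt(Hz)

0.6743 uV/sqrt(Hz)


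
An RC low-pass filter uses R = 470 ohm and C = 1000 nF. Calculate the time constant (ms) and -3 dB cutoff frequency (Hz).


Time constant: tau = R * C.
tau = 470 * 1.00e-06 = 0.00047 s
tau = 0.47 ms
Cutoff frequency: fc = 1 / (2*pi*R*C).
fc = 1 / (2*pi*0.00047) = 338.63 Hz

tau = 0.47 ms, fc = 338.63 Hz


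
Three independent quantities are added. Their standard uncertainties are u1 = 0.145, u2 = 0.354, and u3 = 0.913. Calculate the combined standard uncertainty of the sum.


For a sum of independent quantities, uc = sqrt(u1^2 + u2^2 + u3^2).
uc = sqrt(0.145^2 + 0.354^2 + 0.913^2)
uc = sqrt(0.021025 + 0.125316 + 0.833569)
uc = 0.9899

0.9899


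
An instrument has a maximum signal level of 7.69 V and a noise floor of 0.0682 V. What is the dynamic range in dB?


Dynamic range = 20 * log10(Vmax / Vnoise).
DR = 20 * log10(7.69 / 0.0682)
DR = 20 * log10(112.76)
DR = 41.04 dB

41.04 dB


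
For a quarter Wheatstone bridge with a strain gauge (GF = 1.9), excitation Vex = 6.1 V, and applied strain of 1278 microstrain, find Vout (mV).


Quarter bridge output: Vout = (GF * epsilon * Vex) / 4.
Vout = (1.9 * 1278e-6 * 6.1) / 4
Vout = 0.01481202 / 4 V
Vout = 0.003703 V = 3.703 mV

3.703 mV


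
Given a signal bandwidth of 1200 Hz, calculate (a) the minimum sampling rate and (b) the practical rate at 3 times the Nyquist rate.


By Nyquist theorem, fs_min = 2 * fmax.
fs_min = 2 * 1200 = 2400 Hz
Practical rate = 3 * fs_min = 3 * 2400 = 7200 Hz

fs_min = 2400 Hz, fs_practical = 7200 Hz


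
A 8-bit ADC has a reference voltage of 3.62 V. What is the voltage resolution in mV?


The resolution (LSB) of an ADC is Vref / 2^n.
LSB = 3.62 / 2^8
LSB = 3.62 / 256
LSB = 0.01414063 V = 14.140625 mV

14.140625 mV


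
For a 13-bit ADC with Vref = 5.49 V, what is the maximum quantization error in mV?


The maximum quantization error is +/- LSB/2.
LSB = Vref / 2^n = 5.49 / 8192 = 0.00067017 V
Max error = LSB / 2 = 0.00067017 / 2 = 0.00033508 V
Max error = 0.3351 mV

0.3351 mV


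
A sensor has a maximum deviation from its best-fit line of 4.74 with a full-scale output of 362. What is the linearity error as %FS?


Linearity error = (max deviation / full scale) * 100%.
Linearity = (4.74 / 362) * 100
Linearity = 1.309 %FS

1.309 %FS


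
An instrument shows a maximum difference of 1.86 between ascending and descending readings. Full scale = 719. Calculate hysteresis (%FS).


Hysteresis = (max difference / full scale) * 100%.
H = (1.86 / 719) * 100
H = 0.259 %FS

0.259 %FS


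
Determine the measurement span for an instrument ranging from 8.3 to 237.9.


Span = upper range - lower range.
Span = 237.9 - (8.3)
Span = 229.6

229.6


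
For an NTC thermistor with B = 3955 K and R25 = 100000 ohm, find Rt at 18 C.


NTC thermistor equation: Rt = R25 * exp(B * (1/T - 1/T25)).
T in Kelvin: 291.15 K, T25 = 298.15 K
1/T - 1/T25 = 1/291.15 - 1/298.15 = 8.064e-05
B * (1/T - 1/T25) = 3955 * 8.064e-05 = 0.3189
Rt = 100000 * exp(0.3189) = 137565.3 ohm

137565.3 ohm


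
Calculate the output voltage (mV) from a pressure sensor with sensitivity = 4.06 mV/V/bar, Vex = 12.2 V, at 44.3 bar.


Output = sensitivity * Vex * P.
Vout = 4.06 * 12.2 * 44.3
Vout = 49.532 * 44.3
Vout = 2194.27 mV

2194.27 mV


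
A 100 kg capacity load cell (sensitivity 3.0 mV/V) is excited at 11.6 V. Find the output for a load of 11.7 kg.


Vout = rated_output * Vex * (load / capacity).
Vout = 3.0 * 11.6 * (11.7 / 100)
Vout = 3.0 * 11.6 * 0.117
Vout = 4.072 mV

4.072 mV


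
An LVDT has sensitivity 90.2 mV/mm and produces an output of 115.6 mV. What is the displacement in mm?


Displacement = Vout / sensitivity.
d = 115.6 / 90.2
d = 1.282 mm

1.282 mm


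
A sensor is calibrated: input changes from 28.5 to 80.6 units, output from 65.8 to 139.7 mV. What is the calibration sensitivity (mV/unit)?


Sensitivity = (y2 - y1) / (x2 - x1).
S = (139.7 - 65.8) / (80.6 - 28.5)
S = 73.9 / 52.1
S = 1.4184 mV/unit

1.4184 mV/unit


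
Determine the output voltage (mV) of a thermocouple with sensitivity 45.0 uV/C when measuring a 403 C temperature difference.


The thermocouple output V = sensitivity * dT.
V = 45.0 uV/C * 403 C
V = 18135.0 uV
V = 18.135 mV

18.135 mV


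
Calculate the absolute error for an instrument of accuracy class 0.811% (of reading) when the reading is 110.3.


Absolute error = (accuracy% / 100) * reading.
Error = (0.811 / 100) * 110.3
Error = 0.00811 * 110.3
Error = 0.8945

0.8945


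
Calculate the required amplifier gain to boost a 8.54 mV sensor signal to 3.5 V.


Gain = Vout / Vin (converting to same units).
G = 3.5 V / 8.54 mV
G = 3500.0 mV / 8.54 mV
G = 409.84

409.84


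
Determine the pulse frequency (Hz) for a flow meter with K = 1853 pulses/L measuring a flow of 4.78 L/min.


Frequency = K * Q / 60 (converting L/min to L/s).
f = 1853 * 4.78 / 60
f = 8857.34 / 60
f = 147.62 Hz

147.62 Hz


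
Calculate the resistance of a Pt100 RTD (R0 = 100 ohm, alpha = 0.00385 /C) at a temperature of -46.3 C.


The RTD equation: Rt = R0 * (1 + alpha * T).
Rt = 100 * (1 + 0.00385 * -46.3)
Rt = 100 * (1 + -0.178255)
Rt = 100 * 0.821745
Rt = 82.174 ohm

82.174 ohm


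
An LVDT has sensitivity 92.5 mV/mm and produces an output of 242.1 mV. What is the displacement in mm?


Displacement = Vout / sensitivity.
d = 242.1 / 92.5
d = 2.617 mm

2.617 mm
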